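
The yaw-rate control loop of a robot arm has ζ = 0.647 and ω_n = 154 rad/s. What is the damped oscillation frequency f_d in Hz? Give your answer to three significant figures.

f_d ≈ 18.7 Hz

ω_d = ω_n√(1−ζ²) = 154·√0.581 = 117 rad/s.
f_d = ω_d/(2π) = 18.7 Hz.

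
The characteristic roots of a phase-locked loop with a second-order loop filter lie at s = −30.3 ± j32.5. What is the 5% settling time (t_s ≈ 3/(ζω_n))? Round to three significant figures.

For poles at −σ ± jω_d, ζω_n = σ = 30.3, so t_s ≈ 3/σ = 0.0990 s.

t_s ≈ 0.0990 s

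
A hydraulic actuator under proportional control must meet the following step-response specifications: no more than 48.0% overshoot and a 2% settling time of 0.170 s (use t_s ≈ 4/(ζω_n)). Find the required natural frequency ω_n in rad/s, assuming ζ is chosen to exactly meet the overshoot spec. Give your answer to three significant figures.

Inverting the overshoot relation: ζ = |ln 0.480|/√(π² + ln²0.480) = 0.228.
From t_s ≈ 4/(ζω_n): ω_n = 4/(ζ·t_s) = 4/(0.228·0.170) = 103 rad/s.

ω_n ≈ 103 rad/s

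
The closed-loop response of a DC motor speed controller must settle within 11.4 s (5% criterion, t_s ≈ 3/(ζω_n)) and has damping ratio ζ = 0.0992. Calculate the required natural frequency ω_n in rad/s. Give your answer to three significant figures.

Rearranging t_s ≈ 3/(ζω_n) gives ω_n = 3/(ζ·t_s) = 3/(0.0992 × 11.4) = 2.65 rad/s.

ω_n ≈ 2.65 rad/s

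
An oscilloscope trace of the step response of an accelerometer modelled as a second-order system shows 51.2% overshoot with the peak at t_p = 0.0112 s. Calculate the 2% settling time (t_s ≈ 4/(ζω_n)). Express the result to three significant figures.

t_s ≈ 0.0669 s

From the overshoot, ζ = −ln(OS)/√(π²+ln²(OS)) = 0.208.
t_p = π/ω_d ⇒ ω_d = 280 rad/s; then ω_n = ω_d/√(1−ζ²) = 287 rad/s.
t_s ≈ 4/(ζω_n) = 4/(0.208·287) = 0.0669 s.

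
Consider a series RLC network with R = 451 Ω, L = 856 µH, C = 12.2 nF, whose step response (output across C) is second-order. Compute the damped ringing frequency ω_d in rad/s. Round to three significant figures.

For a series RLC circuit (capacitor voltage as output), ω_n = 1/√(LC) = 1/√(856 µH · 12.2 nF) = 309000 rad/s.
ζ = (R/2)·√(C/L) = (451/2)·√(12.2 nF/856 µH) = 0.851.
The damped frequency ω_d = ω_n√(1−ζ²) = 162000 rad/s.

ω_d ≈ 162000 rad/s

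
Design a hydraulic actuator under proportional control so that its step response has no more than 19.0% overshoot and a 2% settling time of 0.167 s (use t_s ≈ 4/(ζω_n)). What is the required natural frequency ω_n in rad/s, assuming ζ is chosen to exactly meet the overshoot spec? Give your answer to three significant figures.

ζ = −ln(OS)/√(π² + (ln OS)²). With OS = 0.190, ln OS = −1.661 and ζ = 1.661/3.554 = 0.467.
Then ω_n = 4/(ζ t_s) = 4/(0.467 × 0.167) = 51.3 rad/s.

ω_n ≈ 51.3 rad/s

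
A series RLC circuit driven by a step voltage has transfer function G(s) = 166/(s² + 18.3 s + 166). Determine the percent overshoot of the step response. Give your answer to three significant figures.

Comparing the denominator to s² + 2ζω_n s + ω_n²: ω_n = √166 = 12.9 rad/s, and 2ζω_n = 18.3 so ζ = 18.3/(2·12.9) = 0.710.
Overshoot: exp(−π·0.710/√(1−0.710²)) = 0.0420, i.e. 4.20%.

%OS ≈ 4.20%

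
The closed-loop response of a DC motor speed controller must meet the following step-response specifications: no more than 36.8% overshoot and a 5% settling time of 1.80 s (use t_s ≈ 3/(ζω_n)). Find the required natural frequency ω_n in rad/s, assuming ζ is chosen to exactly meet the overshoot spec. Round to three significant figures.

ζ = −ln(OS)/√(π² + (ln OS)²). With OS = 0.368, ln OS = −0.9997 and ζ = 0.9997/3.297 = 0.303.
From t_s ≈ 3/(ζω_n): ω_n = 3/(ζ·t_s) = 3/(0.303·1.80) = 5.50 rad/s.

ω_n ≈ 5.50 rad/s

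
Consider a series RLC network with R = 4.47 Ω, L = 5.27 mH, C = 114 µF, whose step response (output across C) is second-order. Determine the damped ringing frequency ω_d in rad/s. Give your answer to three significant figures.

ω_d ≈ 1220 rad/s

For a series RLC circuit (capacitor voltage as output), ω_n = 1/√(LC) = 1/√(5.27 mH · 114 µF) = 1290 rad/s.
ζ = (R/2)·√(C/L) = (4.47/2)·√(114 µF/5.27 mH) = 0.329.
ω_d = ω_n√(1−ζ²) = 1220 rad/s.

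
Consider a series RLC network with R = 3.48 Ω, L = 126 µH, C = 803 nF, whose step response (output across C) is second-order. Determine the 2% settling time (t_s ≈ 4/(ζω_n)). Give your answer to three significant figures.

t_s ≈ 0.000290 s

For a series RLC circuit (capacitor voltage as output), ω_n = 1/√(LC) = 1/√(126 µH · 803 nF) = 99400 rad/s.
ζ = (R/2)·√(C/L) = (3.48/2)·√(803 nF/126 µH) = 0.139.
t_s ≈ 4/(ζω_n) = 0.000290 s.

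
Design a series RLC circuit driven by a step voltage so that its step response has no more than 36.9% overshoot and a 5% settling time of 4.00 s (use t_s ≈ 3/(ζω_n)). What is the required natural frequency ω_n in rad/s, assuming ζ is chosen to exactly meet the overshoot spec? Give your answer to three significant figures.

ω_n ≈ 2.48 rad/s

From %OS = 100·exp(−πζ/√(1−ζ²)), invert to get ζ = −ln(OS)/√(π² + ln²(OS)) with OS = 0.369.
−ln 0.369 = 0.9970, so ζ = 0.9970/√(π² + 0.9939) = 0.302.
Then ω_n = 3/(ζ t_s) = 3/(0.302 × 4.00) = 2.48 rad/s.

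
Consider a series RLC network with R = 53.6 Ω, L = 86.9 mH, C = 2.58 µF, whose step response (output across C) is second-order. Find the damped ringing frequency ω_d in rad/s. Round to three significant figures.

For a series RLC circuit (capacitor voltage as output), ω_n = 1/√(LC) = 1/√(86.9 mH · 2.58 µF) = 2110 rad/s.
ζ = (R/2)·√(C/L) = (53.6/2)·√(2.58 µF/86.9 mH) = 0.146.
ω_d = ω_n√(1−ζ²) = 2090 rad/s.

ω_d ≈ 2090 rad/s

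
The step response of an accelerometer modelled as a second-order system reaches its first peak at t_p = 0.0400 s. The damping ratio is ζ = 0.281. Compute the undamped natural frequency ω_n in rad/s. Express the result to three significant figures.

Peak time t_p = π/ω_d, so ω_d = π/t_p = π/0.0400 = 78.5 rad/s.
ω_n = ω_d/√(1−ζ²) = 78.5/√0.921 = 81.8 rad/s.

ω_n ≈ 81.8 rad/s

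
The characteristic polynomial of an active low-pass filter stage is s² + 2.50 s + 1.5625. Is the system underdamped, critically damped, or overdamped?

a² − 4b = 2.50² − 4·1.5625 = 0 (repeated real root); the system is critically damped.

critically damped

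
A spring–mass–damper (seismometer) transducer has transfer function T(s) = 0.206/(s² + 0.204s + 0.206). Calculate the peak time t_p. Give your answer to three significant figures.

Comparing the denominator to s² + 2ζω_n s + ω_n²: ω_n = √0.206 = 0.454 rad/s, and 2ζω_n = 0.204 so ζ = 0.204/(2·0.454) = 0.225.
ω_d = 0.454·√(1 − 0.225²) = 0.442 rad/s. Then t_p = π/ω_d = 7.10 s.

t_p ≈ 7.10 s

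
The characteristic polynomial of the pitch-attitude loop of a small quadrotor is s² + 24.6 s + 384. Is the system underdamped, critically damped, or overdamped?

underdamped

a² − 4b = 24.6² − 4·384 < 0 (complex roots); the system is underdamped.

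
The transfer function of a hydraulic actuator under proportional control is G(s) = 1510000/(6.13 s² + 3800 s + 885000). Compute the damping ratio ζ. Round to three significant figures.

Dividing through by 6.13: denominator becomes s² + 619.9 s + 144400.
So ω_n = √144400 = 380 rad/s and ζ = 619.9/(2·380) = 0.816.

ζ ≈ 0.816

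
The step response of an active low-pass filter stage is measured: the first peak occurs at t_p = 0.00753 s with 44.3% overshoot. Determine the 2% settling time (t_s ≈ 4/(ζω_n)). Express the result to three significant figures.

The overshoot fixes ζ = −ln(OS)/√(π²+ln²(OS)) = 0.251.
From t_p = π/ω_d, ω_d = π/0.00753 = 417 rad/s, so ω_n = ω_d/√(1−ζ²) = 431 rad/s.
t_s ≈ 4/(ζω_n) = 4/(0.251·431) = 0.0370 s.

t_s ≈ 0.0370 s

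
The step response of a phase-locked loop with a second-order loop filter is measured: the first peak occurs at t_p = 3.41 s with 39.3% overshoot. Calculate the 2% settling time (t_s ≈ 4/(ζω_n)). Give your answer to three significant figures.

t_s ≈ 14.6 s

From the overshoot, ζ = −ln(OS)/√(π²+ln²(OS)) = 0.285.
t_p = π/ω_d ⇒ ω_d = 0.921 rad/s; then ω_n = ω_d/√(1−ζ²) = 0.961 rad/s.
t_s ≈ 4/(ζω_n) = 4/(0.285·0.961) = 14.6 s.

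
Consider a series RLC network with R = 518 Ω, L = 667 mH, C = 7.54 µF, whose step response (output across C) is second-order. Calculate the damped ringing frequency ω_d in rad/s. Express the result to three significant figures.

For a series RLC circuit (capacitor voltage as output), ω_n = 1/√(LC) = 1/√(667 mH · 7.54 µF) = 446 rad/s.
ζ = (R/2)·√(C/L) = (518/2)·√(7.54 µF/667 mH) = 0.871.
ω_d = ω_n√(1−ζ²) = 219 rad/s.

ω_d ≈ 219 rad/s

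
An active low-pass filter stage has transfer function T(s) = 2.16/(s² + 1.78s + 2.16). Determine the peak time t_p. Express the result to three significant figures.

ω_n = √2.16 = 1.47 rad/s; ζ = 1.78/(2·1.47) = 0.606.
The damped frequency ω_d = ω_n√(1−ζ²) = 1.17 rad/s. Then t_p = π/ω_d = 2.69 s.

t_p ≈ 2.69 s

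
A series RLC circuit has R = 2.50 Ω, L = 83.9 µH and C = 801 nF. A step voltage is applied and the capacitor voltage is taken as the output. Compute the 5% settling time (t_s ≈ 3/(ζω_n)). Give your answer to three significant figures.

For a series RLC circuit (capacitor voltage as output), ω_n = 1/√(LC) = 1/√(83.9 µH · 801 nF) = 122000 rad/s.
ζ = (R/2)·√(C/L) = (2.50/2)·√(801 nF/83.9 µH) = 0.122.
t_s ≈ 3/(ζω_n) = 0.000201 s.

t_s ≈ 0.000201 s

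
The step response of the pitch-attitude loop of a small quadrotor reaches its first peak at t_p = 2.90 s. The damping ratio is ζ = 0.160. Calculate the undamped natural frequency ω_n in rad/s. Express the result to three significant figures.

ω_n ≈ 1.10 rad/s

Peak time t_p = π/ω_d, so ω_d = π/t_p = π/2.90 = 1.08 rad/s.
ω_n = ω_d/√(1−ζ²) = 1.08/√0.974 = 1.10 rad/s.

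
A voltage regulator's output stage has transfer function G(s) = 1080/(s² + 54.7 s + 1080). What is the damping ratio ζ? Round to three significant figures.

ζ ≈ 0.832

ω_n = √1080 = 32.9 rad/s; ζ = 54.7/(2·32.9) = 0.832.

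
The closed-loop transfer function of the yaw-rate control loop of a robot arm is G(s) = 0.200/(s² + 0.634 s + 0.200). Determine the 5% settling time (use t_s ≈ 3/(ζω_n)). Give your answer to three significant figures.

t_s ≈ 9.46 s

ω_n = √0.200 = 0.447 rad/s; ζ = 0.634/(2·0.447) = 0.709.
t_s ≈ 3/(ζω_n) = 3/(0.709·0.447) = 9.46 s.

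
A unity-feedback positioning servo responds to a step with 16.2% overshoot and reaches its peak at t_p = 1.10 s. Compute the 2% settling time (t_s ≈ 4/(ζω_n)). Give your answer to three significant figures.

From the overshoot, ζ = −ln(OS)/√(π²+ln²(OS)) = 0.501.
t_p = π/ω_d ⇒ ω_d = 2.86 rad/s; then ω_n = ω_d/√(1−ζ²) = 3.30 rad/s.
t_s ≈ 4/(ζω_n) = 4/(0.501·3.30) = 2.42 s.

t_s ≈ 2.42 s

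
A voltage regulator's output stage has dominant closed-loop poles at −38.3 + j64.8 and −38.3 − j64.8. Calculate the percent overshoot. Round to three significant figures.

%OS ≈ 15.6%

|pole| = ω_n = √(38.3² + 64.8²) = 75.3 rad/s; ζ = cos θ = σ/ω_n = 0.509.
%OS = 100·exp(−πζ/√(1−ζ²)) = 15.6%.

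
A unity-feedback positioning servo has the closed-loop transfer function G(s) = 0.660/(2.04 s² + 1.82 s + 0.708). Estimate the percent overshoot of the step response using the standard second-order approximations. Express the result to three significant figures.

Dividing through by 2.04: denominator becomes s² + 0.8922 s + 0.3471.
So ω_n = √0.3471 = 0.589 rad/s and ζ = 0.8922/(2·0.589) = 0.757.
%OS = 100 e^{−πζ/√(1−ζ²)} with ζ = 0.757 gives 2.62%.

%OS ≈ 2.62%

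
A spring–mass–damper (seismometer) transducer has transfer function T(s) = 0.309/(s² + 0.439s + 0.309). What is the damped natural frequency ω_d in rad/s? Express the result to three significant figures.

ω_n = √0.309 = 0.556 rad/s; ζ = 0.439/(2·0.556) = 0.395.
ω_d = ω_n√(1−ζ²) = 0.511 rad/s.

ω_d ≈ 0.511 rad/s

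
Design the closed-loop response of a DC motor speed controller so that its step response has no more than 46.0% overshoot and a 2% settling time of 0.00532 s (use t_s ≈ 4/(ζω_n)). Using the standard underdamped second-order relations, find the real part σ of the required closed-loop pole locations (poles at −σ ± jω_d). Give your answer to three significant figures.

σ ≈ 752

The settling-time spec alone fixes σ = ζω_n = 4/t_s = 4/0.00532 = 752.
(Overshoot then fixes ζ = 0.240 and hence ω_d = σ·√(1−ζ²)/ζ = 3040 rad/s.)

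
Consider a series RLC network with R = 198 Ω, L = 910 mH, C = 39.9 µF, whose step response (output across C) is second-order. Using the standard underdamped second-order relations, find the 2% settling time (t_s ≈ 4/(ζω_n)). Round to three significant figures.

t_s ≈ 0.0368 s

For a series RLC circuit (capacitor voltage as output), ω_n = 1/√(LC) = 1/√(910 mH · 39.9 µF) = 166 rad/s.
ζ = (R/2)·√(C/L) = (198/2)·√(39.9 µF/910 mH) = 0.656.
t_s ≈ 4/(ζω_n) = 0.0368 s.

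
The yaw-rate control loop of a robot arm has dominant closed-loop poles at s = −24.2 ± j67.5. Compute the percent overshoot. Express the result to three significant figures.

The poles are at −σ ± jω_d with σ = 24.2 and ω_d = 67.5, so ω_n = √(σ²+ω_d²) = 71.7 rad/s and ζ = σ/ω_n = 0.337.
Overshoot: exp(−π·0.337/√(1−0.337²)) = 0.324, i.e. 32.4%.

%OS ≈ 32.4%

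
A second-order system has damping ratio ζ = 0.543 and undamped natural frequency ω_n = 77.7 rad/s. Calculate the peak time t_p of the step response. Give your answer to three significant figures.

The damped frequency is ω_d = ω_n√(1−ζ²) = 77.7·√(1−0.295) = 65.2 rad/s.
Peak time t_p = π/ω_d = π/65.2 = 0.0481 s.

t_p ≈ 0.0481 s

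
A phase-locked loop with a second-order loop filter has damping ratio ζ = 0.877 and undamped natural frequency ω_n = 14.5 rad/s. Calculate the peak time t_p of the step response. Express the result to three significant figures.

The damped frequency is ω_d = ω_n√(1−ζ²) = 14.5·√(1−0.769) = 6.97 rad/s.
Peak time t_p = π/ω_d = π/6.97 = 0.451 s.

t_p ≈ 0.451 s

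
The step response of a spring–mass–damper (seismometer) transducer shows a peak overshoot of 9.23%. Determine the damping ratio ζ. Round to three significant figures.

From %OS = 100·exp(−πζ/√(1−ζ²)), invert to get ζ = −ln(OS)/√(π² + ln²(OS)) with OS = 0.0923.
−ln 0.0923 = 2.383, so ζ = 2.383/√(π² + 5.677) = 0.604.

ζ ≈ 0.604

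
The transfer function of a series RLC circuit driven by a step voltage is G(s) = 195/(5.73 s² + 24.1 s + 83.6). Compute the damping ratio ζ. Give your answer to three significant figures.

ζ ≈ 0.551

Dividing through by 5.73: denominator becomes s² + 4.206 s + 14.59.
So ω_n = √14.59 = 3.82 rad/s and ζ = 4.206/(2·3.82) = 0.551.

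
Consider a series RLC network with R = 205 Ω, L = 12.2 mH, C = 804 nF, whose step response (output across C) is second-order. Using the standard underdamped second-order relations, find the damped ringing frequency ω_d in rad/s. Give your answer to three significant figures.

ω_d ≈ 5600 rad/s

For a series RLC circuit (capacitor voltage as output), ω_n = 1/√(LC) = 1/√(12.2 mH · 804 nF) = 10100 rad/s.
ζ = (R/2)·√(C/L) = (205/2)·√(804 nF/12.2 mH) = 0.832.
ω_d = 10100·√(1 − 0.832²) = 5600 rad/s.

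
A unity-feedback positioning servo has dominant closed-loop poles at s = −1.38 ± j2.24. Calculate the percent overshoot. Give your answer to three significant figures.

|pole| = ω_n = √(1.38² + 2.24²) = 2.63 rad/s; ζ = cos θ = σ/ω_n = 0.525.
Overshoot: exp(−π·0.525/√(1−0.525²)) = 0.144, i.e. 14.4%.

%OS ≈ 14.4%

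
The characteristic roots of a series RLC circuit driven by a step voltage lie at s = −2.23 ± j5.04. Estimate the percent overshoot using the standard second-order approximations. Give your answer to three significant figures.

%OS ≈ 24.9%

With σ = 2.23, ω_d = 5.04: ω_n = √(σ²+ω_d²) = 5.51 rad/s, ζ = σ/ω_n = 0.405.
Overshoot: exp(−π·0.405/√(1−0.405²)) = 0.249, i.e. 24.9%.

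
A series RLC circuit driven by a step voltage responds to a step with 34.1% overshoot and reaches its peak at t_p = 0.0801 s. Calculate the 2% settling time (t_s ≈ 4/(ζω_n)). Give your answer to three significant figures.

The overshoot fixes ζ = −ln(OS)/√(π²+ln²(OS)) = 0.324.
From t_p = π/ω_d, ω_d = π/0.0801 = 39.2 rad/s, so ω_n = ω_d/√(1−ζ²) = 41.5 rad/s.
t_s ≈ 4/(ζω_n) = 4/(0.324·41.5) = 0.298 s.

t_s ≈ 0.298 s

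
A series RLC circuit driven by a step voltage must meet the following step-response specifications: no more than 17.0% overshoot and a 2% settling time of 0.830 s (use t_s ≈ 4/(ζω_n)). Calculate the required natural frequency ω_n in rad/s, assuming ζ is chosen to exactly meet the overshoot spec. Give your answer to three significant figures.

From %OS = 100·exp(−πζ/√(1−ζ²)), invert to get ζ = −ln(OS)/√(π² + ln²(OS)) with OS = 0.170.
−ln 0.170 = 1.772, so ζ = 1.772/√(π² + 3.140) = 0.491.
From t_s ≈ 4/(ζω_n): ω_n = 4/(ζ·t_s) = 4/(0.491·0.830) = 9.81 rad/s.

ω_n ≈ 9.81 rad/s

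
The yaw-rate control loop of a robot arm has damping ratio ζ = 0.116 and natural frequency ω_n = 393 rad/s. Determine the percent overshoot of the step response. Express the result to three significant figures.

%OS ≈ 69.3%

For an underdamped second-order system, %OS = 100·exp(−πζ/√(1−ζ²)).
πζ/√(1−ζ²) = π·0.116/√(1−0.0135) = 0.3669, so %OS = 100·e^(−0.3669) = 69.3%.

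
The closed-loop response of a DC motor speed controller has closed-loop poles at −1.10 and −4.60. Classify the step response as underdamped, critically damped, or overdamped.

Since the poles are distinct, negative and real, the response is overdamped.

overdamped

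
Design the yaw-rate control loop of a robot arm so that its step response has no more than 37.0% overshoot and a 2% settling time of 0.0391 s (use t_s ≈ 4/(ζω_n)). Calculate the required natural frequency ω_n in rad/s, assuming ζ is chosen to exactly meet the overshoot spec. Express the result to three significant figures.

Inverting the overshoot relation: ζ = |ln 0.370|/√(π² + ln²0.370) = 0.302.
Then ω_n = 4/(ζ t_s) = 4/(0.302 × 0.0391) = 339 rad/s.

ω_n ≈ 339 rad/s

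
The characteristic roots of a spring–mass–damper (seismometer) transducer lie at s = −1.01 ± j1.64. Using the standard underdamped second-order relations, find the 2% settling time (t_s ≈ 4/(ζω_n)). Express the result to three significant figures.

t_s ≈ 3.96 s

For poles at −σ ± jω_d, ζω_n = σ = 1.01, so t_s ≈ 4/σ = 3.96 s.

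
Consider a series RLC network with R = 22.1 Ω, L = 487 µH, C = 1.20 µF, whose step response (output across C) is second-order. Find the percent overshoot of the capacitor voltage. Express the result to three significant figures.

For a series RLC circuit (capacitor voltage as output), ω_n = 1/√(LC) = 1/√(487 µH · 1.20 µF) = 41400 rad/s.
ζ = (R/2)·√(C/L) = (22.1/2)·√(1.20 µF/487 µH) = 0.549.
Overshoot: exp(−π·0.549/√(1−0.549²)) = 0.127, i.e. 12.7%.

%OS ≈ 12.7%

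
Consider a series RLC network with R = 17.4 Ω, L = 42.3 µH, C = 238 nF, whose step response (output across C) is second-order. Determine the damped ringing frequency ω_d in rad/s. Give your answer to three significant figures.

For a series RLC circuit (capacitor voltage as output), ω_n = 1/√(LC) = 1/√(42.3 µH · 238 nF) = 315000 rad/s.
ζ = (R/2)·√(C/L) = (17.4/2)·√(238 nF/42.3 µH) = 0.653.
The damped frequency ω_d = ω_n√(1−ζ²) = 239000 rad/s.

ω_d ≈ 239000 rad/s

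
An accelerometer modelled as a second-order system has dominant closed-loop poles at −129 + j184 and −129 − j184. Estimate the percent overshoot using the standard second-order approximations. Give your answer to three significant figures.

The poles are at −σ ± jω_d with σ = 129 and ω_d = 184, so ω_n = √(σ²+ω_d²) = 225 rad/s and ζ = σ/ω_n = 0.574.
%OS = 100 e^{−πζ/√(1−ζ²)} with ζ = 0.574 gives 11.1%.

%OS ≈ 11.1%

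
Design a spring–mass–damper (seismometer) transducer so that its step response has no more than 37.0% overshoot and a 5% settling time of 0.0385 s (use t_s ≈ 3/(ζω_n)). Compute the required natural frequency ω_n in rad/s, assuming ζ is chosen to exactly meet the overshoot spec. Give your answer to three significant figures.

Inverting the overshoot relation: ζ = |ln 0.370|/√(π² + ln²0.370) = 0.302.
Then ω_n = 3/(ζ t_s) = 3/(0.302 × 0.0385) = 258 rad/s.

ω_n ≈ 258 rad/s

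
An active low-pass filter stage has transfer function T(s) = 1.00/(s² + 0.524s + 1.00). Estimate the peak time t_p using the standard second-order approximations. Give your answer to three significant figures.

ω_n = √1.00 = 1.00 rad/s; ζ = 0.524/(2·1.00) = 0.262.
The damped frequency ω_d = ω_n√(1−ζ²) = 0.965 rad/s. Then t_p = π/ω_d = 3.26 s.

t_p ≈ 3.26 s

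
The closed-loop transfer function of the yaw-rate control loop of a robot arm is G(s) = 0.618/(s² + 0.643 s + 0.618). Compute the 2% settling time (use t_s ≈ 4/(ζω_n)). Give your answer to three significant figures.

Matching coefficients with s² + 2ζω_n s + ω_n² gives ω_n² = 0.618 ⇒ ω_n = 0.786 rad/s, and ζ = 0.643/(2ω_n) = 0.409.
t_s ≈ 4/(ζω_n) = 4/(0.409·0.786) = 12.4 s.

t_s ≈ 12.4 s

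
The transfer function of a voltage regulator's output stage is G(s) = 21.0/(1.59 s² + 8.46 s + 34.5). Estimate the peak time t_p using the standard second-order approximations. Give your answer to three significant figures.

Dividing through by 1.59: denominator becomes s² + 5.321 s + 21.70.
So ω_n = √21.70 = 4.66 rad/s and ζ = 5.321/(2·4.66) = 0.571.
ω_d = ω_n√(1−ζ²) = 3.82 rad/s. t_p = π/ω_d = 0.822 s.

t_p ≈ 0.822 s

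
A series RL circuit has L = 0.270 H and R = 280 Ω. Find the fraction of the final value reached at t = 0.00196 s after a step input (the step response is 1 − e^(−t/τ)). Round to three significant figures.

y/y_∞ ≈ 0.869

τ = L/R = 0.270/280 = 0.000964 s.
y(t)/y_∞ = 1 − e^(−t/τ) = 1 − e^(−0.00196/0.000964) = 1 − e^(−2.03) = 0.869.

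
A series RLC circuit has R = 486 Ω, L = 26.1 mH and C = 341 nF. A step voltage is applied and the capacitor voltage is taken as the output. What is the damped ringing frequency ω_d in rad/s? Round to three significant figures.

For a series RLC circuit (capacitor voltage as output), ω_n = 1/√(LC) = 1/√(26.1 mH · 341 nF) = 10600 rad/s.
ζ = (R/2)·√(C/L) = (486/2)·√(341 nF/26.1 mH) = 0.878.
The damped frequency ω_d = ω_n√(1−ζ²) = 5070 rad/s.

ω_d ≈ 5070 rad/s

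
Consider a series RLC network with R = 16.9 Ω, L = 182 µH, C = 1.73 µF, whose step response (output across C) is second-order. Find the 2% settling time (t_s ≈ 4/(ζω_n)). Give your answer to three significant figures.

For a series RLC circuit (capacitor voltage as output), ω_n = 1/√(LC) = 1/√(182 µH · 1.73 µF) = 56400 rad/s.
ζ = (R/2)·√(C/L) = (16.9/2)·√(1.73 µF/182 µH) = 0.824.
t_s ≈ 4/(ζω_n) = 0.0000862 s.

t_s ≈ 0.0000862 s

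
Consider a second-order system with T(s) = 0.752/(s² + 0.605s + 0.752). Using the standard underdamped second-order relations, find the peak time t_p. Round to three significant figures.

Matching coefficients with s² + 2ζω_n s + ω_n² gives ω_n² = 0.752 ⇒ ω_n = 0.867 rad/s, and ζ = 0.605/(2ω_n) = 0.349.
ω_d = 0.867·√(1 − 0.349²) = 0.813 rad/s. Then t_p = π/ω_d = 3.87 s.

t_p ≈ 3.87 s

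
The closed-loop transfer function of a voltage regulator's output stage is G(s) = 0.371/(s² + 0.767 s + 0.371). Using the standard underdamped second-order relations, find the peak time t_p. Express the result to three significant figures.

t_p ≈ 6.64 s

Comparing the denominator to s² + 2ζω_n s + ω_n²: ω_n = √0.371 = 0.609 rad/s, and 2ζω_n = 0.767 so ζ = 0.767/(2·0.609) = 0.630.
The damped frequency ω_d = ω_n√(1−ζ²) = 0.473 rad/s. Then t_p = π/ω_d = 6.64 s.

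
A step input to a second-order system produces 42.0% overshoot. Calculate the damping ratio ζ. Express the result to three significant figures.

ζ ≈ 0.266

From %OS = 100·exp(−πζ/√(1−ζ²)), invert to get ζ = −ln(OS)/√(π² + ln²(OS)) with OS = 0.420.
−ln 0.420 = 0.8675, so ζ = 0.8675/√(π² + 0.7526) = 0.266.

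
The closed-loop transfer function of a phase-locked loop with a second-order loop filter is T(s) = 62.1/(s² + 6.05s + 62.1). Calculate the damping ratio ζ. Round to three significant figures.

ω_n = √62.1 = 7.88 rad/s; ζ = 6.05/(2·7.88) = 0.384.

ζ ≈ 0.384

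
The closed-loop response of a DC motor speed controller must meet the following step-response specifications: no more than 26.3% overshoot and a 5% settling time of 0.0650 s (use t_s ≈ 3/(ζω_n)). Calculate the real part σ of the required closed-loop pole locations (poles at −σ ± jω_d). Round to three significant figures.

The settling-time spec alone fixes σ = ζω_n = 3/t_s = 3/0.0650 = 46.2.
(Overshoot then fixes ζ = 0.391 and hence ω_d = σ·√(1−ζ²)/ζ = 109 rad/s.)

σ ≈ 46.2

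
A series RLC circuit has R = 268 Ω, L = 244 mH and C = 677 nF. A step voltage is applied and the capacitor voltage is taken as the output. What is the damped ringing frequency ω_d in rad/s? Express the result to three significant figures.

ω_d ≈ 2400 rad/s

For a series RLC circuit (capacitor voltage as output), ω_n = 1/√(LC) = 1/√(244 mH · 677 nF) = 2460 rad/s.
ζ = (R/2)·√(C/L) = (268/2)·√(677 nF/244 mH) = 0.223.
ω_d = 2460·√(1 − 0.223²) = 2400 rad/s.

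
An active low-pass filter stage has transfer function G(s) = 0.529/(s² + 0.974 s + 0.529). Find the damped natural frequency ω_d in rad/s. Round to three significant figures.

ω_d ≈ 0.540 rad/s

Comparing the denominator to s² + 2ζω_n s + ω_n²: ω_n = √0.529 = 0.727 rad/s, and 2ζω_n = 0.974 so ζ = 0.974/(2·0.727) = 0.670.
ω_d = ω_n√(1−ζ²) = 0.540 rad/s.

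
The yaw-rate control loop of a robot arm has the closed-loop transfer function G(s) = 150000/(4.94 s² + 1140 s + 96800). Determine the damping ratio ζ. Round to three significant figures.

ζ ≈ 0.824

Dividing through by 4.94: denominator becomes s² + 230.8 s + 19600.
So ω_n = √19600 = 140 rad/s and ζ = 230.8/(2·140) = 0.824.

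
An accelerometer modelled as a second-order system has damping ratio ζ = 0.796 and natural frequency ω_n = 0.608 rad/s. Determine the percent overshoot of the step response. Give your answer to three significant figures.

%OS ≈ 1.61%

For an underdamped second-order system, %OS = 100·exp(−πζ/√(1−ζ²)).
πζ/√(1−ζ²) = π·0.796/√(1−0.634) = 4.131, so %OS = 100·e^(−4.131) = 1.61%.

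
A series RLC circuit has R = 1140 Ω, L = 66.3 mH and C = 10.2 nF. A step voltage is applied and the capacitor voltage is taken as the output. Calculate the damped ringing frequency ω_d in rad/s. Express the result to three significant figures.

For a series RLC circuit (capacitor voltage as output), ω_n = 1/√(LC) = 1/√(66.3 mH · 10.2 nF) = 38500 rad/s.
ζ = (R/2)·√(C/L) = (1140/2)·√(10.2 nF/66.3 mH) = 0.224.
ω_d = 38500·√(1 − 0.224²) = 37500 rad/s.

ω_d ≈ 37500 rad/s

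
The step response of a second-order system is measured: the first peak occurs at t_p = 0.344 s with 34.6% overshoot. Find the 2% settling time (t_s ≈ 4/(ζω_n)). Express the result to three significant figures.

From the overshoot, ζ = −ln(OS)/√(π²+ln²(OS)) = 0.320.
From t_p = π/ω_d, ω_d = π/0.344 = 9.13 rad/s, so ω_n = ω_d/√(1−ζ²) = 9.64 rad/s.
t_s ≈ 4/(ζω_n) = 4/(0.320·9.64) = 1.30 s.

t_s ≈ 1.30 s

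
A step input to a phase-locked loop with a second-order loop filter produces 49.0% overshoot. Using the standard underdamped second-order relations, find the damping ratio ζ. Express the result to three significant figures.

ζ ≈ 0.221

From %OS = 100·exp(−πζ/√(1−ζ²)), invert to get ζ = −ln(OS)/√(π² + ln²(OS)) with OS = 0.490.
−ln 0.490 = 0.7133, so ζ = 0.7133/√(π² + 0.5089) = 0.221.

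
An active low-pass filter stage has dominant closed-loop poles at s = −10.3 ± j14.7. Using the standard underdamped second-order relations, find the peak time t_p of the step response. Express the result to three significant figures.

t_p ≈ 0.214 s

t_p = π/ω_d with ω_d = 14.7 (the imaginary part), so t_p = 0.214 s.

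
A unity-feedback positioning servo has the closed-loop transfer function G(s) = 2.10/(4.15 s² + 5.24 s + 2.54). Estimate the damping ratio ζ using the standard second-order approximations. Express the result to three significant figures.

Dividing through by 4.15: denominator becomes s² + 1.263 s + 0.6120.
So ω_n = √0.6120 = 0.782 rad/s and ζ = 1.263/(2·0.782) = 0.807.

ζ ≈ 0.807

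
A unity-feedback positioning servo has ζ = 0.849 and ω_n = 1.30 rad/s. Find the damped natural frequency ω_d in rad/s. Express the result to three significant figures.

ω_d ≈ 0.687 rad/s

ω_d = ω_n√(1−ζ²) = 1.30·√0.279 = 0.687 rad/s.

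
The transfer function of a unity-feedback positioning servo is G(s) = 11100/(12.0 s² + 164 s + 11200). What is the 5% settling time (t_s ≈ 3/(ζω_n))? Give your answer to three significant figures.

t_s ≈ 0.439 s

Dividing through by 12.0: denominator becomes s² + 13.67 s + 933.3.
So ω_n = √933.3 = 30.6 rad/s and ζ = 13.67/(2·30.6) = 0.224.
t_s ≈ 3/(ζω_n) = 0.439 s.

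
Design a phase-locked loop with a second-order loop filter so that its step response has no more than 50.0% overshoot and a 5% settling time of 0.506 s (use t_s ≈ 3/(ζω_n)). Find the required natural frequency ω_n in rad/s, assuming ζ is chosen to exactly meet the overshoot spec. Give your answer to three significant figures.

Inverting the overshoot relation: ζ = |ln 0.500|/√(π² + ln²0.500) = 0.215.
From t_s ≈ 3/(ζω_n): ω_n = 3/(ζ·t_s) = 3/(0.215·0.506) = 27.5 rad/s.

ω_n ≈ 27.5 rad/s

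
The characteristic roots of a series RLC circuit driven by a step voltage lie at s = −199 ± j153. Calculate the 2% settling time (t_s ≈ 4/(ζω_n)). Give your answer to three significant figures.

t_s ≈ 0.0201 s

For poles at −σ ± jω_d, ζω_n = σ = 199, so t_s ≈ 4/σ = 0.0201 s.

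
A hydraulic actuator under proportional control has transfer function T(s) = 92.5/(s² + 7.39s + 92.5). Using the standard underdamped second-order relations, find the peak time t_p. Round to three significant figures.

t_p ≈ 0.354 s

ω_n = √92.5 = 9.62 rad/s; ζ = 7.39/(2·9.62) = 0.384.
ω_d = 9.62·√(1 − 0.384²) = 8.88 rad/s. Then t_p = π/ω_d = 0.354 s.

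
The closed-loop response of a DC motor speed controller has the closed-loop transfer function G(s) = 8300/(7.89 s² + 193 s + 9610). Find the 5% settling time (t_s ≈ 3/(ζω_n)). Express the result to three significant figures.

Dividing through by 7.89: denominator becomes s² + 24.46 s + 1218.
So ω_n = √1218 = 34.9 rad/s and ζ = 24.46/(2·34.9) = 0.350.
t_s ≈ 3/(ζω_n) = 0.245 s.

t_s ≈ 0.245 s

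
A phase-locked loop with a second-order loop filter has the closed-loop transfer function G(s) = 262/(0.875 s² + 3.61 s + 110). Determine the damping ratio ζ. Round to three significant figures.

Dividing through by 0.875: denominator becomes s² + 4.126 s + 125.7.
So ω_n = √125.7 = 11.2 rad/s and ζ = 4.126/(2·11.2) = 0.184.

ζ ≈ 0.184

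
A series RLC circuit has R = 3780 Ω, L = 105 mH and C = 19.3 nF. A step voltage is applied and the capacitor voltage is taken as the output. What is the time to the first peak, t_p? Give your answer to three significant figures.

For a series RLC circuit (capacitor voltage as output), ω_n = 1/√(LC) = 1/√(105 mH · 19.3 nF) = 22200 rad/s.
ζ = (R/2)·√(C/L) = (3780/2)·√(19.3 nF/105 mH) = 0.810.
ω_d = 22200·√(1 − 0.810²) = 13000 rad/s. t_p = π/ω_d = 0.000241 s.

t_p ≈ 0.000241 s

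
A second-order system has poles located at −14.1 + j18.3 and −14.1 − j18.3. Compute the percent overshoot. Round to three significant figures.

With σ = 14.1, ω_d = 18.3: ω_n = √(σ²+ω_d²) = 23.1 rad/s, ζ = σ/ω_n = 0.610.
%OS = 100 e^{−πζ/√(1−ζ²)} with ζ = 0.610 gives 8.89%.

%OS ≈ 8.89%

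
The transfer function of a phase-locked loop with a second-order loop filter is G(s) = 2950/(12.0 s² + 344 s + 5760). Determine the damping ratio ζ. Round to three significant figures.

ζ ≈ 0.654

Dividing through by 12.0: denominator becomes s² + 28.67 s + 480.0.
So ω_n = √480.0 = 21.9 rad/s and ζ = 28.67/(2·21.9) = 0.654.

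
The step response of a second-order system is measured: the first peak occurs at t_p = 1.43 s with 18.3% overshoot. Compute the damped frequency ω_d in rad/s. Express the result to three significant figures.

t_p = π/ω_d, so ω_d = π/1.43 = 2.20 rad/s.

ω_d ≈ 2.20 rad/s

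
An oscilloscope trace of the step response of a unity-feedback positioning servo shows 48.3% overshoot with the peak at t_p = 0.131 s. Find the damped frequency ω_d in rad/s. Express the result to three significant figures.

t_p = π/ω_d, so ω_d = π/0.131 = 24.0 rad/s.

ω_d ≈ 24.0 rad/s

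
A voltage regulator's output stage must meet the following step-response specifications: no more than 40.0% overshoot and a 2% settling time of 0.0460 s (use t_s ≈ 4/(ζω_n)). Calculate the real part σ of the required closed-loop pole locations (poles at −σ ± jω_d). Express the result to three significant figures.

The settling-time spec alone fixes σ = ζω_n = 4/t_s = 4/0.0460 = 87.0.
(Overshoot then fixes ζ = 0.280 and hence ω_d = σ·√(1−ζ²)/ζ = 298 rad/s.)

σ ≈ 87.0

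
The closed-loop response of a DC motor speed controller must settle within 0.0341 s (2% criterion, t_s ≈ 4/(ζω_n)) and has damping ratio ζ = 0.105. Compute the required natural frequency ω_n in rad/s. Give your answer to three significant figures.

Rearranging t_s ≈ 4/(ζω_n) gives ω_n = 4/(ζ·t_s) = 4/(0.105 × 0.0341) = 1120 rad/s.

ω_n ≈ 1120 rad/s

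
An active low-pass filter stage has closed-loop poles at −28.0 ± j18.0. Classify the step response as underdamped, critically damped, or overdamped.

Since the poles form a complex-conjugate pair with nonzero imaginary part, the response is underdamped.

underdamped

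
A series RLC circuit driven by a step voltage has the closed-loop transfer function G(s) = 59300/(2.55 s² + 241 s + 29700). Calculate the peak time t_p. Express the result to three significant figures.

t_p ≈ 0.0324 s

Dividing through by 2.55: denominator becomes s² + 94.51 s + 11650.
So ω_n = √11650 = 108 rad/s and ζ = 94.51/(2·108) = 0.438.
The damped frequency ω_d = ω_n√(1−ζ²) = 97.0 rad/s. t_p = π/ω_d = 0.0324 s.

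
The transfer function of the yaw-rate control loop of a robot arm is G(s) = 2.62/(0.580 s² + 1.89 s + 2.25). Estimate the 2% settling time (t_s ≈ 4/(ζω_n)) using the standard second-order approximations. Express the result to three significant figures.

Dividing through by 0.580: denominator becomes s² + 3.259 s + 3.879.
So ω_n = √3.879 = 1.97 rad/s and ζ = 3.259/(2·1.97) = 0.827.
t_s ≈ 4/(ζω_n) = 2.46 s.

t_s ≈ 2.46 s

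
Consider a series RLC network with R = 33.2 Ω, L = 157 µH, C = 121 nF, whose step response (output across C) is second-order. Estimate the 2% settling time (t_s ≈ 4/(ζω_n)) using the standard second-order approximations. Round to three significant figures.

t_s ≈ 0.0000378 s

For a series RLC circuit (capacitor voltage as output), ω_n = 1/√(LC) = 1/√(157 µH · 121 nF) = 229000 rad/s.
ζ = (R/2)·√(C/L) = (33.2/2)·√(121 nF/157 µH) = 0.461.
t_s ≈ 4/(ζω_n) = 0.0000378 s.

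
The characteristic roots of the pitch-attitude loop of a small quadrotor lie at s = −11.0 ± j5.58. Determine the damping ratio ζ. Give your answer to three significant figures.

ζ ≈ 0.892

With σ = 11.0, ω_d = 5.58: ω_n = √(σ²+ω_d²) = 12.3 rad/s, ζ = σ/ω_n = 0.892.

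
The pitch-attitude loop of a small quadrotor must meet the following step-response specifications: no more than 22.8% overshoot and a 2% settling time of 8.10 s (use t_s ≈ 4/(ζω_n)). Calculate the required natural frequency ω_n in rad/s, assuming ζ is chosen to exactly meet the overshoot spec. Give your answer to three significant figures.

ω_n ≈ 1.16 rad/s

ζ = −ln(OS)/√(π² + (ln OS)²). With OS = 0.228, ln OS = −1.478 and ζ = 1.478/3.472 = 0.426.
From t_s ≈ 4/(ζω_n): ω_n = 4/(ζ·t_s) = 4/(0.426·8.10) = 1.16 rad/s.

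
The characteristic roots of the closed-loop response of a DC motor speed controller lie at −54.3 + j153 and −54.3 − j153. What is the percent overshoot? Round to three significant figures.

With σ = 54.3, ω_d = 153: ω_n = √(σ²+ω_d²) = 162 rad/s, ζ = σ/ω_n = 0.334.
%OS = 100 e^{−πζ/√(1−ζ²)} with ζ = 0.334 gives 32.8%.

%OS ≈ 32.8%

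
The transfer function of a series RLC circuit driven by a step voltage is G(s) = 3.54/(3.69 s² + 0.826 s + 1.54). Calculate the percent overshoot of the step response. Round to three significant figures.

Dividing through by 3.69: denominator becomes s² + 0.2238 s + 0.4173.
So ω_n = √0.4173 = 0.646 rad/s and ζ = 0.2238/(2·0.646) = 0.173.
%OS = 100·exp(−πζ/√(1−ζ²)) = 57.5%.

%OS ≈ 57.5%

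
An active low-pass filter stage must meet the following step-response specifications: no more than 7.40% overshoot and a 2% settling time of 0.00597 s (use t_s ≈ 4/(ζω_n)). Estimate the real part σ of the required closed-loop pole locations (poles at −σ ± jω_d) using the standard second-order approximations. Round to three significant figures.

The settling-time spec alone fixes σ = ζω_n = 4/t_s = 4/0.00597 = 670.
(Overshoot then fixes ζ = 0.638 and hence ω_d = σ·√(1−ζ²)/ζ = 808 rad/s.)

σ ≈ 670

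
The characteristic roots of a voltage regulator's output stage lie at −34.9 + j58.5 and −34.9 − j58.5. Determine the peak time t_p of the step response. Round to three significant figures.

t_p ≈ 0.0537 s

t_p = π/ω_d with ω_d = 58.5 (the imaginary part), so t_p = 0.0537 s.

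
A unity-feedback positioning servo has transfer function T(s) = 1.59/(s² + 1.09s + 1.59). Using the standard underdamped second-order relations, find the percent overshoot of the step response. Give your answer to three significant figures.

%OS ≈ 22.2%

ω_n = √1.59 = 1.26 rad/s; ζ = 1.09/(2·1.26) = 0.432.
%OS = 100·exp(−πζ/√(1−ζ²)) = 22.2%.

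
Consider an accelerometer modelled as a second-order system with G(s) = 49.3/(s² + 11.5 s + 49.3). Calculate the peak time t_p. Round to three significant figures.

Matching coefficients with s² + 2ζω_n s + ω_n² gives ω_n² = 49.3 ⇒ ω_n = 7.02 rad/s, and ζ = 11.5/(2ω_n) = 0.819.
ω_d = 7.02·√(1 − 0.819²) = 4.03 rad/s. Then t_p = π/ω_d = 0.780 s.

t_p ≈ 0.780 s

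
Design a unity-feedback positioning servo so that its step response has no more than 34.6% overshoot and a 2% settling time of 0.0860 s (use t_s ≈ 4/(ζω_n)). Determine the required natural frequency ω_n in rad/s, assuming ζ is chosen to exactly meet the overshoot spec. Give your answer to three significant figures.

From %OS = 100·exp(−πζ/√(1−ζ²)), invert to get ζ = −ln(OS)/√(π² + ln²(OS)) with OS = 0.346.
−ln 0.346 = 1.061, so ζ = 1.061/√(π² + 1.126) = 0.320.
Then ω_n = 4/(ζ t_s) = 4/(0.320 × 0.0860) = 145 rad/s.

ω_n ≈ 145 rad/s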